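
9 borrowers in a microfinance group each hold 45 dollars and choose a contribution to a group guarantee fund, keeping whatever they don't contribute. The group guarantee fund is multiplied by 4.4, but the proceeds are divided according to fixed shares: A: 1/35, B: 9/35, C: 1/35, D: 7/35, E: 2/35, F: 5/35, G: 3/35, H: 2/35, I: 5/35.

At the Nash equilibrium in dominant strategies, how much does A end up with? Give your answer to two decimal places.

Player j's private return per contributed unit is 4.4 × (j's share). Contributing is weakly dominant for j when that share is at least 1/4.4 = 0.2273, and contributing 0 is dominant otherwise.
The only share above 0.2273 is B's 9/35, contributing 45; the remaining 8 contribute 0. Total contributed: 45.
A keeps 45 and receives 4.4 × 45 × 1/35 = 5.66 from the group guarantee fund, for a payoff of 50.66.

50.66 dollars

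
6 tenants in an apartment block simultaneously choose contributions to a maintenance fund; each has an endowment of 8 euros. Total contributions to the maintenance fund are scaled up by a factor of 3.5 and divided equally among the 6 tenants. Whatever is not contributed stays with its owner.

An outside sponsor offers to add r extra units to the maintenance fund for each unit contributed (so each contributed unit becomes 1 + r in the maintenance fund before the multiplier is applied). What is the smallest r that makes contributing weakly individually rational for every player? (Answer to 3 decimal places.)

0.714

With matching at rate r, one contributed unit becomes (1 + r) in the maintenance fund and returns 3.5 × (1 + r) / 6 to the contributor.
Setting this equal to 1: 1 + r = 6/3.5 = 1.7143.
So the minimum matching rate is r = 1.7143 − 1 = 0.714.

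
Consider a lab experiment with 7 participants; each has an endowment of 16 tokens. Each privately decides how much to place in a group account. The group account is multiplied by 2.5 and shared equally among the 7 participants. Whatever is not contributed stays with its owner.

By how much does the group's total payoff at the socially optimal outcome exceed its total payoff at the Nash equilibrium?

168.00 tokens

Each contributed unit returns 2.5/7 = 0.3571 to its contributor — below 1 — so contributing 0 is dominant for every player. At the Nash equilibrium everyone keeps their 16, and the group total is 7 × 16 = 112.
Each contributed unit returns 2.500 to the group as a whole (0.3571 to each of 7 players), which exceeds 1, so the social optimum is full contribution: group total = 2.500 × 112 = 280.00.
Efficiency loss = 280.00 − 112 = 168.00.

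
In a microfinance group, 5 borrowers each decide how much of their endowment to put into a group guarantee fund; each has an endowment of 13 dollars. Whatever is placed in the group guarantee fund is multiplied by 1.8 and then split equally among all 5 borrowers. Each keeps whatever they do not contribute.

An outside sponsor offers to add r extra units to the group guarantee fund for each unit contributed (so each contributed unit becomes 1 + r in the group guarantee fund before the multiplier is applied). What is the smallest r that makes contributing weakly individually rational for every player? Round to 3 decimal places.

1.778

With matching at rate r, one contributed unit becomes (1 + r) in the group guarantee fund and returns 1.8 × (1 + r) / 5 to the contributor.
Setting this equal to 1: 1 + r = 5/1.8 = 2.7778.
So the minimum matching rate is r = 2.7778 − 1 = 1.778.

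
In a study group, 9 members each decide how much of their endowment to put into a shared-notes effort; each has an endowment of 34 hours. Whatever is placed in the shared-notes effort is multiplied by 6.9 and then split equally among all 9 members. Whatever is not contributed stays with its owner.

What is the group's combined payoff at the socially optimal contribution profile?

2111.40 hours

Each contributed unit returns 6.900 to the group as a whole (0.7667 to each of 9 players), which exceeds 1, so the social optimum is full contribution: group total = 6.900 × 306 = 2111.40.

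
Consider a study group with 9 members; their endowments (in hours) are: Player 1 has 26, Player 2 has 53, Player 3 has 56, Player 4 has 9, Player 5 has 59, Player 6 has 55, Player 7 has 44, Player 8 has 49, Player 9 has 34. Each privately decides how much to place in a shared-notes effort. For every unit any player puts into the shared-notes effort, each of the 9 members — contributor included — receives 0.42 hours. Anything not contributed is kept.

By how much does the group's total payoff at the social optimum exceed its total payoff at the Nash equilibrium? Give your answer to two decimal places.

The private return per contributed unit is 0.42 < 1 for everyone, so the Nash equilibrium is zero contribution and the group total is Σ E_j = 26 + 53 + 56 + 9 + 59 + 55 + 44 + 49 + 34 = 385.
Each contributed unit returns 3.780 to the group, so the social optimum is full contribution by everyone: group total = 3.780 × 385 = 1455.30.
Efficiency loss = (3.780 − 1) × 385 = 1070.30.

1070.30 hours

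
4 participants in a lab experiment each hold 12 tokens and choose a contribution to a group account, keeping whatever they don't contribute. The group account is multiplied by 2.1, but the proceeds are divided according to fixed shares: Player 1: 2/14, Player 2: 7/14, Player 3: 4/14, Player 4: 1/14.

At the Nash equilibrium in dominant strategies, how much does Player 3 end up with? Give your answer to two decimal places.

19.20 tokens

For player j, contributing a unit is worthwhile iff 2.1 × (j's share) ≥ 1, i.e. iff j's share is at least 0.4762.
Only Player 2 (7/14) clears that bar, contributing 12; the remaining 3 contribute 0. Total contributed: 12.
Player 3 keeps 12 and receives 2.1 × 12 × 4/14 = 7.20 from the group account, for a payoff of 19.20.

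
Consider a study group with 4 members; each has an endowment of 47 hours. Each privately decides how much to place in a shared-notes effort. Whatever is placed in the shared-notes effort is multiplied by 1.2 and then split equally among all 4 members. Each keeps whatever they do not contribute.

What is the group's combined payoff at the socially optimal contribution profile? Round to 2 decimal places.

Each contributed unit returns 1.200 to the group as a whole (0.3000 to each of 4 players), which exceeds 1, so the social optimum is full contribution: group total = 1.200 × 188 = 225.60.

225.60 hours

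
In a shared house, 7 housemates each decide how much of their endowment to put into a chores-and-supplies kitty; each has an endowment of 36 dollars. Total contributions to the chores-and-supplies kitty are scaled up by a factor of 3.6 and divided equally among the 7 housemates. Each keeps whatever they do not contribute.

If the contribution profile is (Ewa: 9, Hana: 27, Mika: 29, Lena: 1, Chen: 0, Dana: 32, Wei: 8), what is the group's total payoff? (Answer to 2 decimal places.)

Total contributed: 9 + 27 + 29 + 1 + 0 + 32 + 8 = 106; total kept: 7 × 36 − 106 = 146.
The chores-and-supplies kitty pays out 3.6 × 106 = 381.60 in aggregate.
Group total = 146 + 381.60 = 527.60.

527.60 dollars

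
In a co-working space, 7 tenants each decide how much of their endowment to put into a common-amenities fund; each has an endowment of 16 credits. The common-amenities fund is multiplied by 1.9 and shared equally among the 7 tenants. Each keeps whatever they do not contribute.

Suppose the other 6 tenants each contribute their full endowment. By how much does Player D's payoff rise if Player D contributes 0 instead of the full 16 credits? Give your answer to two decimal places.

11.66 credits

Switching from a contribution of 16 to 0 lets Player D keep an extra 16 credits, but lowers the common-amenities fund by 16, which costs Player D their own share of that drop: 1.9/7 × 16 = 4.34.
Net gain = 16 − 4.34 = 11.66. The private return per contributed unit (0.2714) is below 1, so free-riding is indeed the best response regardless of what the others do.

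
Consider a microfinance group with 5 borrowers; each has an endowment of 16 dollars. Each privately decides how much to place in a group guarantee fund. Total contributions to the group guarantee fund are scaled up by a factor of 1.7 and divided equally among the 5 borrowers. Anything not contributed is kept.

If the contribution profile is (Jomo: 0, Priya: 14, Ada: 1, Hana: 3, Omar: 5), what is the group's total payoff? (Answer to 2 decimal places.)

Total contributed: 0 + 14 + 1 + 3 + 5 = 23; total kept: 5 × 16 − 23 = 57.
The group guarantee fund pays out 1.7 × 23 = 39.10 in aggregate.
Group total = 57 + 39.10 = 96.10.

96.10 dollars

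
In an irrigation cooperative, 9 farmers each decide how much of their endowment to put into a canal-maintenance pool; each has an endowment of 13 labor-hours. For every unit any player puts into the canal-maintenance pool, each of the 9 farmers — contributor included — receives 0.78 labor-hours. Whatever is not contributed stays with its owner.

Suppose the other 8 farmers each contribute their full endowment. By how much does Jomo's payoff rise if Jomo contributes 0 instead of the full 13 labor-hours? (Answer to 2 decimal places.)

2.86 labor-hours

Switching from a contribution of 13 to 0 lets Jomo keep an extra 13 labor-hours, but lowers the canal-maintenance pool by 13, which costs Jomo their own share of that drop: 0.78 × 13 = 10.14.
Net gain = 13 − 10.14 = 2.86. The private return per contributed unit (0.78) is below 1, so free-riding is indeed the best response regardless of what the others do.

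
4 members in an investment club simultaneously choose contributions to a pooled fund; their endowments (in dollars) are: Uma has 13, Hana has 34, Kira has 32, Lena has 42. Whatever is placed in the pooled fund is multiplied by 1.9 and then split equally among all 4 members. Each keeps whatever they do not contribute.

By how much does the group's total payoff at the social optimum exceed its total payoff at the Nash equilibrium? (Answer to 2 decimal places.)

The private return per contributed unit is 1.9/4 = 0.4750 < 1 for every player regardless of endowment, so the Nash equilibrium is zero contribution and the group total is Σ E_j = 13 + 34 + 32 + 42 = 121.
Each contributed unit returns 1.900 to the group, so the social optimum is full contribution by everyone: group total = 1.900 × 121 = 229.90.
Efficiency loss = (1.900 − 1) × 121 = 108.90.

108.90 dollars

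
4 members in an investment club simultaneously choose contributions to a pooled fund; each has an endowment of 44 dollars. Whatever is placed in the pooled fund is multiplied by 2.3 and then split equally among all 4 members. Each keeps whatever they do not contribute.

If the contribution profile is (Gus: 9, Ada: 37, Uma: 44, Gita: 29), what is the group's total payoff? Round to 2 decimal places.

330.70 dollars

Total contributed: 9 + 37 + 44 + 29 = 119; total kept: 4 × 44 − 119 = 57.
The pooled fund pays out 2.3 × 119 = 273.70 in aggregate.
Group total = 57 + 273.70 = 330.70.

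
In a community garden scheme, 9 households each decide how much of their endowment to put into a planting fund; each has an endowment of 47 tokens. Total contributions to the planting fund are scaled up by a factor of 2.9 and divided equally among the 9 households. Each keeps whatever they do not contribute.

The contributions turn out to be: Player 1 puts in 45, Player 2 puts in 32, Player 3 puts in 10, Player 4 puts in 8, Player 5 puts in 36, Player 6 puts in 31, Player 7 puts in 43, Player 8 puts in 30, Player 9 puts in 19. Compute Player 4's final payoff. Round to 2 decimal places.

120.84 tokens

Total contributed: 45 + 32 + 10 + 8 + 36 + 31 + 43 + 30 + 19 = 254.
Each receives 2.9 × 254 / 9 = 81.84 from the planting fund.
Player 4 keeps 47 − 8 = 39, so Player 4's payoff is 39 + 81.84 = 120.84.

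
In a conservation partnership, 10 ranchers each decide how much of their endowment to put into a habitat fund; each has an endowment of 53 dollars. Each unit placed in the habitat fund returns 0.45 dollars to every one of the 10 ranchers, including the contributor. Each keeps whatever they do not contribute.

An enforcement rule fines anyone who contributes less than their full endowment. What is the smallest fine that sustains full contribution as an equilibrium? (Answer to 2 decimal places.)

29.15 dollars

Given the others contribute fully, the best deviation is to contribute 0 (any partial contribution still incurs the fine and gives up units whose private return 0.45 is below 1).
Deviating from 53 to 0 saves 53 dollars but forfeits the deviator's share of the drop in the habitat fund: 0.45 × 53 = 23.85.
So the deviation gain is 53 − 23.85 = 29.15, and the fine must be at least 29.15 dollars to wipe it out.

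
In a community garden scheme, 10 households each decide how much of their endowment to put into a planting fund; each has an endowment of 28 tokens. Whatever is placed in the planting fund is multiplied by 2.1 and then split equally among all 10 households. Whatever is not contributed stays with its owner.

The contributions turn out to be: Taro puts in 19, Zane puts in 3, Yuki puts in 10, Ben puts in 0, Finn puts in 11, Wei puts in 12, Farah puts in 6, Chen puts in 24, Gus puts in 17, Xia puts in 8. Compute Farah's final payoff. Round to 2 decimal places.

Total contributed: 19 + 3 + 10 + 0 + 11 + 12 + 6 + 24 + 17 + 8 = 110.
Each receives 2.1 × 110 / 10 = 23.10 from the planting fund.
Farah keeps 28 − 6 = 22, so Farah's payoff is 22 + 23.10 = 45.10.

45.10 tokens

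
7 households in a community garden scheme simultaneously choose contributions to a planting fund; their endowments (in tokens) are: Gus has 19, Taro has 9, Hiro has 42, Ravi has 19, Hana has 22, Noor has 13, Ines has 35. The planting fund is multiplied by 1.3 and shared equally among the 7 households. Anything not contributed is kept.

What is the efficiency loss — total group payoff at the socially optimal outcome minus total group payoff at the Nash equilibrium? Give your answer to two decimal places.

The private return per contributed unit is 1.3/7 = 0.1857 < 1 for every player regardless of endowment, so the Nash equilibrium is zero contribution and the group total is Σ E_j = 19 + 9 + 42 + 19 + 22 + 13 + 35 = 159.
Each contributed unit returns 1.300 to the group, so the social optimum is full contribution by everyone: group total = 1.300 × 159 = 206.70.
Efficiency loss = (1.300 − 1) × 159 = 47.70.

47.70 tokens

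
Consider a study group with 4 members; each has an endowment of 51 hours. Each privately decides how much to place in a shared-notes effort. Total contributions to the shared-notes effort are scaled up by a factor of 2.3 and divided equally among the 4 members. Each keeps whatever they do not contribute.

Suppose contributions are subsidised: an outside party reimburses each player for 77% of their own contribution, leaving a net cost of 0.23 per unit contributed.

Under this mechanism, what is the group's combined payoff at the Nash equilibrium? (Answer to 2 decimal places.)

626.28 hours

Under the mechanism each unit contributed yields (2.3/4) / 0.23 = 2.5000 back to its contributor per unit of net cost, which exceeds 1, making full contribution the dominant choice for everyone.
So the Nash equilibrium is full contribution by all 4; the group earns 4 × (51 × 0.77 + 2.3 × 51) = 626.28.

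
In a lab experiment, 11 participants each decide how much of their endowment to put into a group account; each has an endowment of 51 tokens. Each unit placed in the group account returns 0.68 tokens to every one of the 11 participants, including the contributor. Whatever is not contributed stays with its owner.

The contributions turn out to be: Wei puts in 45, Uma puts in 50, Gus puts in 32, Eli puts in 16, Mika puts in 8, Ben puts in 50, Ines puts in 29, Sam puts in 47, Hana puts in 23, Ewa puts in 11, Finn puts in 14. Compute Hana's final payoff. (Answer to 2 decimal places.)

Total contributed: 45 + 50 + 32 + 16 + 8 + 50 + 29 + 47 + 23 + 11 + 14 = 325.
Each receives 0.68 × 325 = 221.00 from the group account.
Hana keeps 51 − 23 = 28, so Hana's payoff is 28 + 221.00 = 249.00.

249.00 tokens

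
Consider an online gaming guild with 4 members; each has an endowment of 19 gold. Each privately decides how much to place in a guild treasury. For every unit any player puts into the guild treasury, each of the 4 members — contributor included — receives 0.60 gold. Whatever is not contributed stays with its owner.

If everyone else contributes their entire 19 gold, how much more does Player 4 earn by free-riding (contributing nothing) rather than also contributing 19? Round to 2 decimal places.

7.60 gold

Switching from a contribution of 19 to 0 lets Player 4 keep an extra 19 gold, but lowers the guild treasury by 19, which costs Player 4 their own share of that drop: 0.60 × 19 = 11.40.
Net gain = 19 − 11.40 = 7.60. The private return per contributed unit (0.60) is below 1, so free-riding is indeed the best response regardless of what the others do.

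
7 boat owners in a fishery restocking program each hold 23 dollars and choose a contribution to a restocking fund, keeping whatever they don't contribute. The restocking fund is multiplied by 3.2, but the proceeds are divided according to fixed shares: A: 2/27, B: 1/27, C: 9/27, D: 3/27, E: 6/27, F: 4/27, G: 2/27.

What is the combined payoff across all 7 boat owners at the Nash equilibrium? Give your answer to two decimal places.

For player j, contributing a unit is worthwhile iff 3.2 × (j's share) ≥ 1, i.e. iff j's share is at least 0.3125.
Only C (9/27) clears that bar, contributing 23; the remaining 6 contribute 0. Total contributed: 23.
The restocking fund pays out 3.2 × 23 = 73.60 in total (split across the unequal shares, but the aggregate is all that matters for the group sum).
The 6 free-riders keep 23 each, adding 138. Group total = 138 + 73.60 = 211.60.

211.60 dollars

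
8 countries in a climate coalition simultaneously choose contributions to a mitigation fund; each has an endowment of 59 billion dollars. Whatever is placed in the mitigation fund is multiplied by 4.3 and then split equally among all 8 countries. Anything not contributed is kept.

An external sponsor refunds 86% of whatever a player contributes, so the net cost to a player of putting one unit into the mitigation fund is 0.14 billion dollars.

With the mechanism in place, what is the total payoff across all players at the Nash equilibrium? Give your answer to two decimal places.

Under the mechanism each unit contributed yields (4.3/8) / 0.14 = 3.8393 back to its contributor per unit of net cost, which exceeds 1, making full contribution the dominant choice for everyone.
So the Nash equilibrium is full contribution by all 8; the group earns 8 × (59 × 0.86 + 4.3 × 59) = 2435.52.

2435.52 billion dollars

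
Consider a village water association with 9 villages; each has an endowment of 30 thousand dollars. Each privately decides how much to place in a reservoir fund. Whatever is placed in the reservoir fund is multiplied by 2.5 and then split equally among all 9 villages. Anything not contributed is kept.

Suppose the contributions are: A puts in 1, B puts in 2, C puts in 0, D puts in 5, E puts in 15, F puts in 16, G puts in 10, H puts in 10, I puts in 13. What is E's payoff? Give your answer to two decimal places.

35.00 thousand dollars

Total contributed: 1 + 2 + 0 + 5 + 15 + 16 + 10 + 10 + 13 = 72.
Each receives 2.5 × 72 / 9 = 20.00 from the reservoir fund.
E keeps 30 − 15 = 15, so E's payoff is 15 + 20.00 = 35.00.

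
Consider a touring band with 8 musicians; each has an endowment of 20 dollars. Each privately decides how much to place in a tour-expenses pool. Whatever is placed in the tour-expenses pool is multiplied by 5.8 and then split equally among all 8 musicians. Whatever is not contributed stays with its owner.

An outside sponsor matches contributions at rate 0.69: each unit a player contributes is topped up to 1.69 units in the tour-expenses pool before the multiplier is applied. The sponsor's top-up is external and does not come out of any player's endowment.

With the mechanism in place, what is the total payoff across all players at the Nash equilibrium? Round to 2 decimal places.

Under the mechanism each unit contributed yields 5.8 × 1.69 / 8 = 1.2253 back to its contributor per unit of net cost, which exceeds 1, making full contribution the dominant choice for everyone.
So the Nash equilibrium is full contribution by all 8; the group earns 5.8 × 1.69 × 160 = 1568.32.

1568.32 dollars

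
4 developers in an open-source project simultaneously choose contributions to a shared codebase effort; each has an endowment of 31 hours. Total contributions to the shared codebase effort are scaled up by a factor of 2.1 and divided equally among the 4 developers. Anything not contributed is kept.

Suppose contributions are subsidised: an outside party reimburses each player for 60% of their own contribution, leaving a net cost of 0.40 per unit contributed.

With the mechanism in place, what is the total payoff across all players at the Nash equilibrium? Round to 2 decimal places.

Under the mechanism each unit contributed yields (2.1/4) / 0.40 = 1.3125 back to its contributor per unit of net cost, which exceeds 1, making full contribution the dominant choice for everyone.
So the Nash equilibrium is full contribution by all 4; the group earns 4 × (31 × 0.60 + 2.1 × 31) = 334.80.

334.80 hours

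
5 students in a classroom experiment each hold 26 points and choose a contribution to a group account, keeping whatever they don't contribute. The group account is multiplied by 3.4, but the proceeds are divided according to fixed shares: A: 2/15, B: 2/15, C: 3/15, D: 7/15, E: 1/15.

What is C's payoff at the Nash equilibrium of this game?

43.68 points

For player j, contributing a unit is worthwhile iff 3.4 × (j's share) ≥ 1, i.e. iff j's share is at least 0.2941.
D alone (share 7/15) is above the threshold, contributing 26; the remaining 4 contribute 0. Total contributed: 26.
C keeps 26 and receives 3.4 × 26 × 3/15 = 17.68 from the group account, for a payoff of 43.68.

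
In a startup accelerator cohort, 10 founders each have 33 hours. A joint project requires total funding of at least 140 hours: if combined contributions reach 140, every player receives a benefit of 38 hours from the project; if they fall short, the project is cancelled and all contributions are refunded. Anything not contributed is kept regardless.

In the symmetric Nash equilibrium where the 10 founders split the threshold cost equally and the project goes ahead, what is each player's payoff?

57 hours

Equal share of the threshold: 140/10 = 14.
At this profile no one gains by cutting their contribution: any cut drops the total below 140, the project is cancelled, contributions are refunded, and the deviator ends with 33, which is less than 33 − 14 + 38 = 57. Contributing more than 14 just wastes the excess. So contributing exactly 14 is a best response.
Each player's payoff: 33 − 14 + 38 = 57.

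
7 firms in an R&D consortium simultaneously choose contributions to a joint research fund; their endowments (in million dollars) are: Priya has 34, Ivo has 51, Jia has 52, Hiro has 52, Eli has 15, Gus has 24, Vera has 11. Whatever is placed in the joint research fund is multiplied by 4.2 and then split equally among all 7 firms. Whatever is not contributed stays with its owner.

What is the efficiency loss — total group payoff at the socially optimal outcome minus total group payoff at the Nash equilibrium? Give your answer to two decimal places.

764.80 million dollars

The private return per contributed unit is 4.2/7 = 0.6000 < 1 for every player regardless of endowment, so the Nash equilibrium is zero contribution and the group total is Σ E_j = 34 + 51 + 52 + 52 + 15 + 24 + 11 = 239.
Each contributed unit returns 4.200 to the group, so the social optimum is full contribution by everyone: group total = 4.200 × 239 = 1003.80.
Efficiency loss = (4.200 − 1) × 239 = 764.80.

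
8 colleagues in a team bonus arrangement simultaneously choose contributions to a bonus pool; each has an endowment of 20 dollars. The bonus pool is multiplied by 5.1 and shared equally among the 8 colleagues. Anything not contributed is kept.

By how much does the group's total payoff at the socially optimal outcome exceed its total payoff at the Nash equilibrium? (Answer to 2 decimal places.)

Each contributed unit returns 5.1/8 = 0.6375 to its contributor — below 1 — so contributing 0 is dominant for every player. At the Nash equilibrium everyone keeps their 20, and the group total is 8 × 20 = 160.
Each contributed unit returns 5.100 to the group as a whole (0.6375 to each of 8 players), which exceeds 1, so the social optimum is full contribution: group total = 5.100 × 160 = 816.00.
Efficiency loss = 816.00 − 160 = 656.00.

656.00 dollars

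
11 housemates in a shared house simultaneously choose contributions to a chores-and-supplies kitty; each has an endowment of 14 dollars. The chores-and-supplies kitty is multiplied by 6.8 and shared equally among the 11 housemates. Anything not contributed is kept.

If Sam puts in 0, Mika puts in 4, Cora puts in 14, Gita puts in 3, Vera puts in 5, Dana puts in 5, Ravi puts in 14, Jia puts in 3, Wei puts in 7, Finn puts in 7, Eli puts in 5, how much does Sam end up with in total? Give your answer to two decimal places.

55.42 dollars

Total contributed: 0 + 4 + 14 + 3 + 5 + 5 + 14 + 3 + 7 + 7 + 5 = 67.
Each receives 6.8 × 67 / 11 = 41.42 from the chores-and-supplies kitty.
Sam keeps 14 − 0 = 14, so Sam's payoff is 14 + 41.42 = 55.42.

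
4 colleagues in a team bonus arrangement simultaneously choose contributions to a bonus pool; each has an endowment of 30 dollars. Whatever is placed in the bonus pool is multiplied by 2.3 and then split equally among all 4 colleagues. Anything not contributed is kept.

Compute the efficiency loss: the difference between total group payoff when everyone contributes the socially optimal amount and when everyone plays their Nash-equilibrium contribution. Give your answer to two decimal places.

Each contributed unit returns 2.3/4 = 0.5750 to its contributor — below 1 — so contributing 0 is dominant for every player. At the Nash equilibrium everyone keeps their 30, and the group total is 4 × 30 = 120.
Each contributed unit returns 2.300 to the group as a whole (0.5750 to each of 4 players), which exceeds 1, so the social optimum is full contribution: group total = 2.300 × 120 = 276.00.
Efficiency loss = 276.00 − 120 = 156.00.

156.00 dollars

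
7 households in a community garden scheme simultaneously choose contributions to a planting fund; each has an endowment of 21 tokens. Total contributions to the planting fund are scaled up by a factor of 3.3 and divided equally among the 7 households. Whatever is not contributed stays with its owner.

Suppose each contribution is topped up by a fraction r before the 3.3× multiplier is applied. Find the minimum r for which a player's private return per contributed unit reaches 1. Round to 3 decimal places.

1.121

With matching at rate r, one contributed unit becomes (1 + r) in the planting fund and returns 3.3 × (1 + r) / 7 to the contributor.
Setting this equal to 1: 1 + r = 7/3.3 = 2.1212.
So the minimum matching rate is r = 2.1212 − 1 = 1.121.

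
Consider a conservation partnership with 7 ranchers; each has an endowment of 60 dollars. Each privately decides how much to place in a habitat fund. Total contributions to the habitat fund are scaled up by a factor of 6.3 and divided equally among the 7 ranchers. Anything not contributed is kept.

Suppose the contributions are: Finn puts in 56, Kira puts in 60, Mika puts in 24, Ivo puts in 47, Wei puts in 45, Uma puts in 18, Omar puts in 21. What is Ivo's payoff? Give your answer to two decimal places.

256.90 dollars

Total contributed: 56 + 60 + 24 + 47 + 45 + 18 + 21 = 271.
Each receives 6.3 × 271 / 7 = 243.90 from the habitat fund.
Ivo keeps 60 − 47 = 13, so Ivo's payoff is 13 + 243.90 = 256.90.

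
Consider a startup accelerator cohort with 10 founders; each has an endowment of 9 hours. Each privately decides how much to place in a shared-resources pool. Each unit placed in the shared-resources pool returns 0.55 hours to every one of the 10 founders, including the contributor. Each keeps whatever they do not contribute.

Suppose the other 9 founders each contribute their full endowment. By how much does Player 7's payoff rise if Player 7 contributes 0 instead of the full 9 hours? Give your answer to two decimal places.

Switching from a contribution of 9 to 0 lets Player 7 keep an extra 9 hours, but lowers the shared-resources pool by 9, which costs Player 7 their own share of that drop: 0.55 × 9 = 4.95.
Net gain = 9 − 4.95 = 4.05. The private return per contributed unit (0.55) is below 1, so free-riding is indeed the best response regardless of what the others do.

4.05 hours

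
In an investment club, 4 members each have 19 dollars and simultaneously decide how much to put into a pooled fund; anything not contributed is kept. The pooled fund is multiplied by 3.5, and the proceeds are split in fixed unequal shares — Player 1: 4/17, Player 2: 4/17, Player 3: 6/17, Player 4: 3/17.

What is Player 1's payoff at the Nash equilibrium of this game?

Each unit j contributes comes back to j as 3.5 × (j's share), so j prefers to contribute only if that share exceeds 1/3.5 = 0.2857; otherwise keeping the unit dominates.
Only Player 3 (6/17) clears that bar, contributing 19; the remaining 3 contribute 0. Total contributed: 19.
Player 1 keeps 19 and receives 3.5 × 19 × 4/17 = 15.65 from the pooled fund, for a payoff of 34.65.

34.65 dollars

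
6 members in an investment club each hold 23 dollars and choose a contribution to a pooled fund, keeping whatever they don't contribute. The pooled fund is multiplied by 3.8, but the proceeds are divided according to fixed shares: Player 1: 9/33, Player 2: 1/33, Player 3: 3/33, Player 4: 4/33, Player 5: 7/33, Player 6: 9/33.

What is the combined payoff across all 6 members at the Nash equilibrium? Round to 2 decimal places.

For player j, contributing a unit is worthwhile iff 3.8 × (j's share) ≥ 1, i.e. iff j's share is at least 0.2632.
The shares above 0.2632 belong to Player 1 and Player 6, contributing 23 each; the remaining 4 contribute 0. Total contributed: 46.
The pooled fund pays out 3.8 × 46 = 174.80 in total (split across the unequal shares, but the aggregate is all that matters for the group sum).
The 4 free-riders keep 23 each, adding 92. Group total = 92 + 174.80 = 266.80.

266.80 dollars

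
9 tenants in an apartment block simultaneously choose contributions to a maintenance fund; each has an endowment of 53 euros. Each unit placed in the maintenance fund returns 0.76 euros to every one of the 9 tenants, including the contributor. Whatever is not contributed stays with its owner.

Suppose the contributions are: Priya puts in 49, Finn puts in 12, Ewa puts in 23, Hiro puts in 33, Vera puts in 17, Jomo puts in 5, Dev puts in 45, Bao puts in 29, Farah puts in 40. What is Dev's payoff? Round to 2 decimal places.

200.28 euros

Total contributed: 49 + 12 + 23 + 33 + 17 + 5 + 45 + 29 + 40 = 253.
Each receives 0.76 × 253 = 192.28 from the maintenance fund.
Dev keeps 53 − 45 = 8, so Dev's payoff is 8 + 192.28 = 200.28.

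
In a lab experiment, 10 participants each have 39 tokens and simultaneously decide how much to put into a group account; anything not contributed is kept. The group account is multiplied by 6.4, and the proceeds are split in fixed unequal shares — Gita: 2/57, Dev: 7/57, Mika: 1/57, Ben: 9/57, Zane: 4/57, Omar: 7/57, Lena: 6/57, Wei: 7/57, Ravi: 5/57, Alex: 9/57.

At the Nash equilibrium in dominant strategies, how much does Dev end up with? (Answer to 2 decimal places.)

100.31 tokens

Player j's private return per contributed unit is 6.4 × (j's share). Contributing is weakly dominant for j when that share is at least 1/6.4 = 0.1563, and contributing 0 is dominant otherwise.
Ben and Alex are above the threshold, contributing 39 each; the remaining 8 contribute 0. Total contributed: 78.
Dev keeps 39 and receives 6.4 × 78 × 7/57 = 61.31 from the group account, for a payoff of 100.31.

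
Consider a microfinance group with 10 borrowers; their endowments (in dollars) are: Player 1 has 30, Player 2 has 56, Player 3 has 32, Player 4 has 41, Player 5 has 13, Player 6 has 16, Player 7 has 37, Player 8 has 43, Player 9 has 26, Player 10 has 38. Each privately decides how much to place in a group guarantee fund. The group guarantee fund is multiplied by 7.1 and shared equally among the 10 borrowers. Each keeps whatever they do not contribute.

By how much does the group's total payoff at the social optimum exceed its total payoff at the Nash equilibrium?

The private return per contributed unit is 7.1/10 = 0.7100 < 1 for every player regardless of endowment, so the Nash equilibrium is zero contribution and the group total is Σ E_j = 30 + 56 + 32 + 41 + 13 + 16 + 37 + 43 + 26 + 38 = 332.
Each contributed unit returns 7.100 to the group, so the social optimum is full contribution by everyone: group total = 7.100 × 332 = 2357.20.
Efficiency loss = (7.100 − 1) × 332 = 2025.20.

2025.20 dollars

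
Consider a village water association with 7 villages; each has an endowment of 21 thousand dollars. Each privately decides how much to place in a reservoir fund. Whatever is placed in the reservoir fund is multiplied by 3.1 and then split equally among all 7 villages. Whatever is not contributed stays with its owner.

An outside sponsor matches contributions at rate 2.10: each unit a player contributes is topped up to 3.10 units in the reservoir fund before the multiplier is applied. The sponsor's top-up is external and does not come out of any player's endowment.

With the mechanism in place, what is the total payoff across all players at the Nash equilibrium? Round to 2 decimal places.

With the mechanism, a contributed unit returns 3.1 × 3.10 / 7 = 1.3729 per unit of net cost to the contributor — now above 1 — so contributing fully is weakly dominant for every player.
So the Nash equilibrium is full contribution by all 7; the group earns 3.1 × 3.10 × 147 = 1412.67.

1412.67 thousand dollars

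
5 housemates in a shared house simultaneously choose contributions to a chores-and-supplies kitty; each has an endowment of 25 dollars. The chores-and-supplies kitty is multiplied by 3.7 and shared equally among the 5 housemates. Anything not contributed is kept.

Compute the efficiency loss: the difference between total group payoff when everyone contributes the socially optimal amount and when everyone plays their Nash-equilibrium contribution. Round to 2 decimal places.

Each contributed unit returns 3.7/5 = 0.7400 to its contributor — below 1 — so contributing 0 is dominant for every player. At the Nash equilibrium everyone keeps their 25, and the group total is 5 × 25 = 125.
Each contributed unit returns 3.700 to the group as a whole (0.7400 to each of 5 players), which exceeds 1, so the social optimum is full contribution: group total = 3.700 × 125 = 462.50.
Efficiency loss = 462.50 − 125 = 337.50.

337.50 dollars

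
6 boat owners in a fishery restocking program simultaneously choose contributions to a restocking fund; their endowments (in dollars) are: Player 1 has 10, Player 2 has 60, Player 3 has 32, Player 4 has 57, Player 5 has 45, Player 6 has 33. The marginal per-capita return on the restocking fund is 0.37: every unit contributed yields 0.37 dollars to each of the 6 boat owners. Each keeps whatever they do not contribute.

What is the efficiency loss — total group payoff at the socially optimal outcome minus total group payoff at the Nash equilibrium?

289.14 dollars

The private return per contributed unit is 0.37 < 1 for everyone, so the Nash equilibrium is zero contribution and the group total is Σ E_j = 10 + 60 + 32 + 57 + 45 + 33 = 237.
Each contributed unit returns 2.220 to the group, so the social optimum is full contribution by everyone: group total = 2.220 × 237 = 526.14.
Efficiency loss = (2.220 − 1) × 237 = 289.14.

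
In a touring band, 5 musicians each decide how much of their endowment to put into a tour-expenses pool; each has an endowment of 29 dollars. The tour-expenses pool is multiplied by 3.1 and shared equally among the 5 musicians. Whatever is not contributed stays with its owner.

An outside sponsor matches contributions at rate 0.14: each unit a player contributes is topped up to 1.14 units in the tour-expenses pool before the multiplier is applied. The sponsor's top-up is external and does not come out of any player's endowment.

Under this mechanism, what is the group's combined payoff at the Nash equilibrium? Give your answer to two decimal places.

With the mechanism, a contributed unit returns 3.1 × 1.14 / 5 = 0.7068 per unit of net cost — still below 1 — so contributing 0 remains dominant for every player.
At the Nash equilibrium no one contributes; group total payoff = 5 × 29 = 145.

145.00 dollars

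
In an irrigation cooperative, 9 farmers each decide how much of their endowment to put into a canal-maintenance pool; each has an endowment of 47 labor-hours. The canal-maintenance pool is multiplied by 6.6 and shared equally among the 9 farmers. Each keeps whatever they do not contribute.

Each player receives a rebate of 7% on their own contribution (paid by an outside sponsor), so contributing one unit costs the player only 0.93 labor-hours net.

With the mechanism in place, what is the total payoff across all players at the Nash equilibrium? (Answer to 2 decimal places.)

423.00 labor-hours

The effective private return is (6.6/9) / 0.93 = 0.7885, which is still under 1, so the mechanism doesn't change anyone's dominant strategy: zero contribution.
Everyone keeps their endowment and the group total is 9 × 47 = 423.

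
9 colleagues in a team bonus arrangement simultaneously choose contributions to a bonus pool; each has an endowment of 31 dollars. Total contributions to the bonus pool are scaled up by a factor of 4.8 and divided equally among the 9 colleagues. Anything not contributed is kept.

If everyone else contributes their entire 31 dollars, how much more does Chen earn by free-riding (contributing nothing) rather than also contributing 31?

Switching from a contribution of 31 to 0 lets Chen keep an extra 31 dollars, but lowers the bonus pool by 31, which costs Chen their own share of that drop: 4.8/9 × 31 = 16.53.
Net gain = 31 − 16.53 = 14.47. The private return per contributed unit (0.5333) is below 1, so free-riding is indeed the best response regardless of what the others do.

14.47 dollars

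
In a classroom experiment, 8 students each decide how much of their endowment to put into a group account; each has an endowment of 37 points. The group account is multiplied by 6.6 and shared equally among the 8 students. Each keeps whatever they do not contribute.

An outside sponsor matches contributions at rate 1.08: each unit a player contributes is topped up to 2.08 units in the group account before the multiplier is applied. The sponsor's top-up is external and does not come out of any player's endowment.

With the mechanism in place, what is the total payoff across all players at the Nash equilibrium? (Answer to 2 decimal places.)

4063.49 points

With the mechanism, a contributed unit returns 6.6 × 2.08 / 8 = 1.7160 per unit of net cost to the contributor — now above 1 — so contributing fully is weakly dominant for every player.
At the Nash equilibrium everyone contributes 37. Group total payoff = 6.6 × 2.08 × 296 = 4063.49.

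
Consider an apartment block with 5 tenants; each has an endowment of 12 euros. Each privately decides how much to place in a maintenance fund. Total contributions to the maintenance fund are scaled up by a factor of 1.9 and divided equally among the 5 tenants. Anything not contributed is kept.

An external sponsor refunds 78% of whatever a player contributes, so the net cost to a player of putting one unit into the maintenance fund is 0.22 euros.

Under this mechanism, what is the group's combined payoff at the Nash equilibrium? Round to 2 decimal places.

With the mechanism, a contributed unit returns (1.9/5) / 0.22 = 1.7273 per unit of net cost to the contributor — now above 1 — so contributing fully is weakly dominant for every player.
At the Nash equilibrium everyone contributes 12. Group total payoff = 5 × (12 × 0.78 + 1.9 × 12) = 160.80.

160.80 euros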